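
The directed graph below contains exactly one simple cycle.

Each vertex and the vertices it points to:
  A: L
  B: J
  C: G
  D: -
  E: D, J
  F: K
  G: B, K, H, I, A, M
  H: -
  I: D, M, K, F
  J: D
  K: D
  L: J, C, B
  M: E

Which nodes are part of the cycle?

A, C, G, L

DFS with gray/black marking from C:
C gray
  G gray
    B gray
      J gray
        D gray
        D black
      J black
    B black
    K gray
      K→D: D black — skip
    K black
    H gray
    H black
    I gray
      I→D: D black — skip
      M gray
        E gray
          E→D: D black — skip
          E→J: J black — skip
        E black
      M black
      I→K: K black — skip
      F gray
        F→K: K black — skip
      F black
    I black
    A gray
      L gray
        L→J: J black — skip
        L→C: C is gray → back edge
Back edge closes the cycle C → G → A → L → C; its vertices are {A, C, G, L}.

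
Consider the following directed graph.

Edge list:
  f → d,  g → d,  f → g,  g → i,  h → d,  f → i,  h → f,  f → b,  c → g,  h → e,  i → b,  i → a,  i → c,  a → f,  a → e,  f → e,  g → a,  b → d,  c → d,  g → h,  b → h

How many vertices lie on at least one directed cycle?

7

A vertex is on a directed cycle iff it belongs to a strongly connected component of size ≥ 2 (or has a self-loop).
The vertices on cycles are {a, b, c, f, g, h, i} — 7 in total.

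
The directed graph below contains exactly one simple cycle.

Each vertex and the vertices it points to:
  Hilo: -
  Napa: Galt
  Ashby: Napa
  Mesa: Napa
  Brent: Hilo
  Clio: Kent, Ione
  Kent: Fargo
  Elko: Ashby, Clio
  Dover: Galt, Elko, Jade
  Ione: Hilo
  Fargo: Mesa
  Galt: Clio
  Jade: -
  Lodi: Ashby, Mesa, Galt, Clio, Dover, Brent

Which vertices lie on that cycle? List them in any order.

Clio, Galt, Kent, Mesa, Napa, Fargo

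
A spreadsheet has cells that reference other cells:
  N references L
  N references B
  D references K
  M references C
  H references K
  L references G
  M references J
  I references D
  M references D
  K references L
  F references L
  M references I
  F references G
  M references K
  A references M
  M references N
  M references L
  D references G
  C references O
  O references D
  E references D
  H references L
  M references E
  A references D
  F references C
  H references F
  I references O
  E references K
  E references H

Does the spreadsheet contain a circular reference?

DFS with white/gray/black marking, starting from B:
B gray
B black
A gray
  M gray
    D gray
      G gray
      G black
      K gray
        L gray
          L→G: G black — skip
        L black
      K black
    D black
    E gray
      E→D: D black — skip
      E→K: K black — skip
      H gray
        F gray
          C gray
            O gray
              O→D: D black — skip
            O black
          C black
          F→G: G black — skip
          F→L: L black — skip
        F black
        H→L: L black — skip
        H→K: K black — skip
      H black
    E black
    N gray
      N→B: B black — skip
      N→L: L black — skip
    N black
    J gray
    J black
    M→C: C black — skip
    M→K: K black — skip
    I gray
      I→O: O black — skip
      I→D: D black — skip
    I black
    M→L: L black — skip
  M black
  A→D: D black — skip
A black
Every edge goes to a white or black vertex — no back edge, so the graph is acyclic.

No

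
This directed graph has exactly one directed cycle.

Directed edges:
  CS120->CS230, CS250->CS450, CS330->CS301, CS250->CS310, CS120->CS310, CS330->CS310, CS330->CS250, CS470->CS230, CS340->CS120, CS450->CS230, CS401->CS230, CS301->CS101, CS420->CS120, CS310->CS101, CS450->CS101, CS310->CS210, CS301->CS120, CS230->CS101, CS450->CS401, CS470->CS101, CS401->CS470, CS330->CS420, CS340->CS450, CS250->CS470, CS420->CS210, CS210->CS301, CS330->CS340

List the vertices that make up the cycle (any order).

DFS with gray/black marking from CS210:
CS210 gray
  CS301 gray
    CS101 gray
    CS101 black
    CS120 gray
      CS230 gray
        CS230→CS101: CS101 black — skip
      CS230 black
      CS310 gray
        CS310→CS101: CS101 black — skip
        CS310→CS210: CS210 is gray → back edge
Back edge closes the cycle CS210 → CS301 → CS120 → CS310 → CS210; its vertices are {CS120, CS210, CS301, CS310}.

CS120, CS210, CS301, CS310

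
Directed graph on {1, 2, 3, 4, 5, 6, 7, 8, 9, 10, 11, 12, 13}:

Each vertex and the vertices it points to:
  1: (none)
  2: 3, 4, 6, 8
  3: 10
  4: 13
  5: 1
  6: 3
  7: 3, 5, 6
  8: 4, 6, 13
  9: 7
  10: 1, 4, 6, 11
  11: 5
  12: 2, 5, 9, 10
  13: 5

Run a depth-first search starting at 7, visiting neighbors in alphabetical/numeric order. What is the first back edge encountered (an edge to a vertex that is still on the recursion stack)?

6→3

DFS from 7 (visiting neighbors in alphabetical/numeric order); mark gray on enter, black on exit:
7 gray
  3 gray
    10 gray
      1 gray
      1 black
      4 gray
        13 gray
          5 gray
            5→1: 1 black — skip
          5 black
        13 black
      4 black
      6 gray
        6→3: 3 is gray → back edge
First back edge: 6 → 3.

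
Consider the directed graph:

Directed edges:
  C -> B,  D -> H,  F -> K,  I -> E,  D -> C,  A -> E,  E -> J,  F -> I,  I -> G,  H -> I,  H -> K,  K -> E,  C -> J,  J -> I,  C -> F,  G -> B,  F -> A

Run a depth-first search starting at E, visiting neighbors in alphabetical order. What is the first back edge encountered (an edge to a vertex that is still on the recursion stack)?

DFS from E (visiting neighbors in alphabetical order); mark gray on enter, black on exit:
E gray
  J gray
    I gray
      I→E: E is gray → back edge
First back edge: I → E.

I->E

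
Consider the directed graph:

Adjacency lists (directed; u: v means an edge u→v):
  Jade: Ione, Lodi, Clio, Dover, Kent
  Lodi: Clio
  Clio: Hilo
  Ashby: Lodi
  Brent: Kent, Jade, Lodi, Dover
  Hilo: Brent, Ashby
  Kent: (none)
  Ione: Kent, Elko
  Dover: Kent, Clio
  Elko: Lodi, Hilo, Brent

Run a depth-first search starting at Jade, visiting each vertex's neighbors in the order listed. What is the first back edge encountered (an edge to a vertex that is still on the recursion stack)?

Brent->Jade

DFS from Jade (visiting each vertex's neighbors in the order listed); mark gray on enter, black on exit:
Jade gray
  Ione gray
    Kent gray
    Kent black
    Elko gray
      Lodi gray
        Clio gray
          Hilo gray
            Brent gray
              Brent→Kent: Kent black — skip
              Brent→Jade: Jade is gray → back edge
First back edge: Brent → Jade.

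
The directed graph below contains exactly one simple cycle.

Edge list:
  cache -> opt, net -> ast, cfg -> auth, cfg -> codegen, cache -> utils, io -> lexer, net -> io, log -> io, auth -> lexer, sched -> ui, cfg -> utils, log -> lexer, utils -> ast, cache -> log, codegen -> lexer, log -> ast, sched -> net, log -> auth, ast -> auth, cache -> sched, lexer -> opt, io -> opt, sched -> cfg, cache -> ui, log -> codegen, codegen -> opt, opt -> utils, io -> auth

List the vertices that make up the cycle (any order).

ast, opt, auth, lexer, utils

DFS with gray/black marking from utils:
utils gray
  ast gray
    auth gray
      lexer gray
        opt gray
          opt→utils: utils is gray → back edge
Back edge closes the cycle utils → ast → auth → lexer → opt → utils; its vertices are {ast, opt, auth, lexer, utils}.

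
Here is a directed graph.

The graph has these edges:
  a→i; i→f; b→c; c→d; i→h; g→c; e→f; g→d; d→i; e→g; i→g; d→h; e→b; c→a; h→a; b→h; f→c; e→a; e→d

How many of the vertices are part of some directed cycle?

A vertex is on a directed cycle iff it belongs to a strongly connected component of size ≥ 2 (or has a self-loop).
The vertices on cycles are {a, c, d, f, g, h, i} — 7 in total.

7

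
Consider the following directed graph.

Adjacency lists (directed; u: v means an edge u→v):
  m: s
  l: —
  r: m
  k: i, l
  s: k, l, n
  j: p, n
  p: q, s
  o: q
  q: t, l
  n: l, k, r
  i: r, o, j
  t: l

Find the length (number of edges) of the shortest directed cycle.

4

For each vertex v, BFS finds the shortest path from v back to v.
The shortest such closed walk is i → j → n → k → i, length 4.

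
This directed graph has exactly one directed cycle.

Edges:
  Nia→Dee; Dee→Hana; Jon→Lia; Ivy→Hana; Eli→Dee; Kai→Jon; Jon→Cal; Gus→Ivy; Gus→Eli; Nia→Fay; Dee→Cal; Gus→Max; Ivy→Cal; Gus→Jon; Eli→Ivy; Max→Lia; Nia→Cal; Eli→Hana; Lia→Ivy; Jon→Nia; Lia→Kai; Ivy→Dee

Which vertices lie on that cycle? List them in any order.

Jon, Kai, Lia

DFS with gray/black marking from Jon:
Jon gray
  Cal gray
  Cal black
  Lia gray
    Ivy gray
      Dee gray
        Hana gray
        Hana black
        Dee→Cal: Cal black — skip
      Dee black
      Ivy→Hana: Hana black — skip
      Ivy→Cal: Cal black — skip
    Ivy black
    Kai gray
      Kai→Jon: Jon is gray → back edge
Back edge closes the cycle Jon → Lia → Kai → Jon; its vertices are {Jon, Kai, Lia}.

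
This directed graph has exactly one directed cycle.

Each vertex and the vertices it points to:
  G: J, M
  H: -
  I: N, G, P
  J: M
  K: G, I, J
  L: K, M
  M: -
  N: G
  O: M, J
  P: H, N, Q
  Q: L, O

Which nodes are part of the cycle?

DFS with gray/black marking from I:
I gray
  N gray
    G gray
      J gray
        M gray
        M black
      J black
      G→M: M black — skip
    G black
  N black
  I→G: G black — skip
  P gray
    H gray
    H black
    P→N: N black — skip
    Q gray
      L gray
        K gray
          K→G: G black — skip
          K→I: I is gray → back edge
Back edge closes the cycle I → P → Q → L → K → I; its vertices are {I, K, L, P, Q}.

I, K, L, P, Q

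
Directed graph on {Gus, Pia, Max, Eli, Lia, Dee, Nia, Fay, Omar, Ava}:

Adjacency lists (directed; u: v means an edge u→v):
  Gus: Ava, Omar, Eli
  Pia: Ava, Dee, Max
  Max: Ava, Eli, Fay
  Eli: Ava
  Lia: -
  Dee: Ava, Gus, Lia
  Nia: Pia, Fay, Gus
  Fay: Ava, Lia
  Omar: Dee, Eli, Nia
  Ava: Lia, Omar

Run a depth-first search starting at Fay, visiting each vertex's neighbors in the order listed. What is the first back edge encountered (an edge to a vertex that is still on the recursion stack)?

DFS from Fay (visiting each vertex's neighbors in the order listed); mark gray on enter, black on exit:
Fay gray
  Ava gray
    Lia gray
    Lia black
    Omar gray
      Dee gray
        Dee→Ava: Ava is gray → back edge
First back edge: Dee → Ava.

Dee→Ava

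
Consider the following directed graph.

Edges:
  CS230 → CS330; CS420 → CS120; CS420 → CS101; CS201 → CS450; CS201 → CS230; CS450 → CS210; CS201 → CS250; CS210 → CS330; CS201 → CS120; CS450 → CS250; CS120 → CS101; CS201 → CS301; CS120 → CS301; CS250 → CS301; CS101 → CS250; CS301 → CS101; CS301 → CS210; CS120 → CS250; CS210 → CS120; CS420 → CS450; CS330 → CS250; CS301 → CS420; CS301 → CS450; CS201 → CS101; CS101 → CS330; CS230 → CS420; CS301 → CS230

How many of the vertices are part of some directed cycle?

9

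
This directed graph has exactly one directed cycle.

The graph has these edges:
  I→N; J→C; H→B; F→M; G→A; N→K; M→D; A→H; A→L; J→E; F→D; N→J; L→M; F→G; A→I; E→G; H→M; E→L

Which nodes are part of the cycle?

A, E, G, I, J, N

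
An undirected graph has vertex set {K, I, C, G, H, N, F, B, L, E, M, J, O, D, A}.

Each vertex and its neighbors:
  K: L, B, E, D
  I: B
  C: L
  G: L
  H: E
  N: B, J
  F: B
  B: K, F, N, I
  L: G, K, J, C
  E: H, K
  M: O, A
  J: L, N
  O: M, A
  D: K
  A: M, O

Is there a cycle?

DFS, tracking each vertex's parent; an edge to a visited non-parent vertex closes a cycle.
Start from N:
visit N (parent –)
  visit B (parent N)
    visit K (parent B)
      visit L (parent K)
        visit G (parent L)
          G–L: parent, skip
        L–K: parent, skip
        visit J (parent L)
          J–L: parent, skip
          J–N: N visited and ≠ parent → cycle
Cycle: N – B – K – L – J – N.

Yes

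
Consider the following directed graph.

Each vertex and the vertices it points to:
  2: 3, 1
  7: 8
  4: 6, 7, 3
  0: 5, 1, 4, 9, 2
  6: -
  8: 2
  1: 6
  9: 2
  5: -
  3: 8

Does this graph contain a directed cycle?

DFS with white/gray/black marking, starting from 6:
6 gray
6 black
2 gray
  3 gray
    8 gray
      8→2: 2 is gray → back edge
Back edge found, so a cycle exists: 2 → 3 → 8 → 2.

Yes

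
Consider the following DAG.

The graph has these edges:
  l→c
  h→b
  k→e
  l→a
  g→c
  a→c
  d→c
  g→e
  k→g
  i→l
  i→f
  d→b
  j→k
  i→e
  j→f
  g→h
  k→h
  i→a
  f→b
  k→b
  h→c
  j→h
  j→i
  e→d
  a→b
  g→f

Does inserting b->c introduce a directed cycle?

Adding b→c creates a cycle iff c can already reach b.
Explore from c: no path reaches b. The graph stays acyclic.

No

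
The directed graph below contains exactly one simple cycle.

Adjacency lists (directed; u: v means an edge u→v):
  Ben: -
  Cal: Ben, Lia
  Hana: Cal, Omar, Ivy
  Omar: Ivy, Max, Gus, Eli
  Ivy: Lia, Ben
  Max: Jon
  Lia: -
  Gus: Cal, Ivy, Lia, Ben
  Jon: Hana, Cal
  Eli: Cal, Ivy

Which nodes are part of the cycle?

DFS with gray/black marking from Hana:
Hana gray
  Cal gray
    Ben gray
    Ben black
    Lia gray
    Lia black
  Cal black
  Omar gray
    Ivy gray
      Ivy→Lia: Lia black — skip
      Ivy→Ben: Ben black — skip
    Ivy black
    Max gray
      Jon gray
        Jon→Hana: Hana is gray → back edge
Back edge closes the cycle Hana → Omar → Max → Jon → Hana; its vertices are {Jon, Max, Hana, Omar}.

Jon, Max, Hana, Omar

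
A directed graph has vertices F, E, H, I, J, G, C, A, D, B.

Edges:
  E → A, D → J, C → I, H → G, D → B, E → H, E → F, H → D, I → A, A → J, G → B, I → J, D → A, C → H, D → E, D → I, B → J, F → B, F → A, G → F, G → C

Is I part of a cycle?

No

I lies on a cycle iff there is a path from I back to itself.
Exploring from I, it never reaches itself; equivalently, its strongly connected component is a singleton.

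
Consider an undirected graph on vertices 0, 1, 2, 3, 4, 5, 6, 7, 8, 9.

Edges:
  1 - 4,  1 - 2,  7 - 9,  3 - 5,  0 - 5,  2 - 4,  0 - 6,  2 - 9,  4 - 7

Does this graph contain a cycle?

DFS, tracking each vertex's parent; an edge to a visited non-parent vertex closes a cycle.
Start from 3:
visit 3 (parent –)
  visit 5 (parent 3)
    5–3: parent, skip
    visit 0 (parent 5)
      visit 6 (parent 0)
        6–0: parent, skip
      0–5: parent, skip
visit 1 (parent –)
  visit 2 (parent 1)
    2–1: parent, skip
    visit 9 (parent 2)
      visit 7 (parent 9)
        7–9: parent, skip
        visit 4 (parent 7)
          4–2: 2 visited and ≠ parent → cycle
Cycle: 2 – 9 – 7 – 4 – 2.

Yes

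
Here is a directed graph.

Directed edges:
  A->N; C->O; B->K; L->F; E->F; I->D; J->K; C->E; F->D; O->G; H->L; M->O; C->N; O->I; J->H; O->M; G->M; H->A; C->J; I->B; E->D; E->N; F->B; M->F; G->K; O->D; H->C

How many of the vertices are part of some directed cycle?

A vertex is on a directed cycle iff it belongs to a strongly connected component of size ≥ 2 (or has a self-loop).
The vertices on cycles are {C, G, H, J, M, O} — 6 in total.

6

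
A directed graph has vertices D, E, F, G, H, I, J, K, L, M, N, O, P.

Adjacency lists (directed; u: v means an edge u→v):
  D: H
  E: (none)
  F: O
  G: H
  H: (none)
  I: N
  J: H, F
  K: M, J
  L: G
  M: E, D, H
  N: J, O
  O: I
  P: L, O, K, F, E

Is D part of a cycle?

No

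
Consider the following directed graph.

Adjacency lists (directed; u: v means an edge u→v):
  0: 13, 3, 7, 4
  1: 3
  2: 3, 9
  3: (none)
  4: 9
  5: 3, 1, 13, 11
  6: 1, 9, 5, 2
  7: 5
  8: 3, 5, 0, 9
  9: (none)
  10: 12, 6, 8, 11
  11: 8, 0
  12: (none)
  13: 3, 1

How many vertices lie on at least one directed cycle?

5

A vertex is on a directed cycle iff it belongs to a strongly connected component of size ≥ 2 (or has a self-loop).
The vertices on cycles are {0, 5, 7, 8, 11} — 5 in total.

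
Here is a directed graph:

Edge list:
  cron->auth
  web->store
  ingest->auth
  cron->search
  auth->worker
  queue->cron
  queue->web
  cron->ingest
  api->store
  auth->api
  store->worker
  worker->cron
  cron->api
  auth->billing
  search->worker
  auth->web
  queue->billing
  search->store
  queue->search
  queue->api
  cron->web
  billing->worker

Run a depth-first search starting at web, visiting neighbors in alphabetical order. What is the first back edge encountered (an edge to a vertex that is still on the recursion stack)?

DFS from web (visiting neighbors in alphabetical order); mark gray on enter, black on exit:
web gray
  store gray
    worker gray
      cron gray
        api gray
          api→store: store is gray → back edge
First back edge: api → store.

api->store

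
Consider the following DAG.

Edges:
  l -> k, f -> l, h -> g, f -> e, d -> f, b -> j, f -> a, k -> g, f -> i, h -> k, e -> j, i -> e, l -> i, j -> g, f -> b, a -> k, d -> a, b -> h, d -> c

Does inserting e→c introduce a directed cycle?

No

Adding e→c creates a cycle iff c can already reach e.
Explore from c: no path reaches e. The graph stays acyclic.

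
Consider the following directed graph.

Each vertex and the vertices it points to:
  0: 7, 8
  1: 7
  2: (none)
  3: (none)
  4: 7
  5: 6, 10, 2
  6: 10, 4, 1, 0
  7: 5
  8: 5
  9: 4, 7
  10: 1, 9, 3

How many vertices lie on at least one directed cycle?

9

A vertex is on a directed cycle iff it belongs to a strongly connected component of size ≥ 2 (or has a self-loop).
The vertices on cycles are {0, 1, 4, 5, 6, 7, 8, 9, 10} — 9 in total.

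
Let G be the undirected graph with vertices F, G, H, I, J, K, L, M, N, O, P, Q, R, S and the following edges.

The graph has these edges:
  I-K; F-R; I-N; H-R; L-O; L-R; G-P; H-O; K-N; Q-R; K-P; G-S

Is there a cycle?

DFS, tracking each vertex's parent; an edge to a visited non-parent vertex closes a cycle.
Start from R:
visit R (parent –)
  visit L (parent R)
    L–R: parent, skip
    visit O (parent L)
      O–L: parent, skip
      visit H (parent O)
        H–O: parent, skip
        H–R: R visited and ≠ parent → cycle
Cycle: R – L – O – H – R.

Yes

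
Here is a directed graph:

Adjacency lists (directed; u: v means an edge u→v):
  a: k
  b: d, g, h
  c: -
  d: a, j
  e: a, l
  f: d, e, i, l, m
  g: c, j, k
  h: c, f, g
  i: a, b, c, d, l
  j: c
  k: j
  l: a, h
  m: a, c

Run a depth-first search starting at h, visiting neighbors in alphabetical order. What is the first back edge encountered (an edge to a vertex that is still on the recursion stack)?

l→h

DFS from h (visiting neighbors in alphabetical order); mark gray on enter, black on exit:
h gray
  c gray
  c black
  f gray
    d gray
      a gray
        k gray
          j gray
            j→c: c black — skip
          j black
        k black
      a black
      d→j: j black — skip
    d black
    e gray
      e→a: a black — skip
      l gray
        l→a: a black — skip
        l→h: h is gray → back edge
First back edge: l → h.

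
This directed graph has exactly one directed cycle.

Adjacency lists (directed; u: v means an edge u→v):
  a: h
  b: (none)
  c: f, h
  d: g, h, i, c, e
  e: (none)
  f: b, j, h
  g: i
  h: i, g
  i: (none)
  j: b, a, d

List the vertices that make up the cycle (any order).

c, d, f, j

DFS with gray/black marking from f:
f gray
  b gray
  b black
  j gray
    j→b: b black — skip
    a gray
      h gray
        i gray
        i black
        g gray
          g→i: i black — skip
        g black
      h black
    a black
    d gray
      d→g: g black — skip
      d→h: h black — skip
      d→i: i black — skip
      c gray
        c→f: f is gray → back edge
Back edge closes the cycle f → j → d → c → f; its vertices are {c, d, f, j}.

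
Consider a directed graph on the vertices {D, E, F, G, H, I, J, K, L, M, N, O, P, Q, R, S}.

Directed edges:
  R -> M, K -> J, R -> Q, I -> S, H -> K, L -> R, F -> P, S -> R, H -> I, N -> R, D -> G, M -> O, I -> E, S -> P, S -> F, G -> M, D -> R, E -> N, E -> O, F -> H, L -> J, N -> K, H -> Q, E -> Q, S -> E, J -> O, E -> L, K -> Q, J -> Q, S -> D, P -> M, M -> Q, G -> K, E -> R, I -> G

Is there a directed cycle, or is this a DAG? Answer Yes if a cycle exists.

Yes

DFS with white/gray/black marking, starting from R:
R gray
  Q gray
  Q black
  M gray
    M→Q: Q black — skip
    O gray
    O black
  M black
R black
D gray
  D→R: R black — skip
  G gray
    K gray
      K→Q: Q black — skip
      J gray
        J→O: O black — skip
        J→Q: Q black — skip
      J black
    K black
    G→M: M black — skip
  G black
D black
E gray
  N gray
    N→R: R black — skip
    N→K: K black — skip
  N black
  E→Q: Q black — skip
  E→O: O black — skip
  E→R: R black — skip
  L gray
    L→J: J black — skip
    L→R: R black — skip
  L black
E black
F gray
  H gray
    H→Q: Q black — skip
    I gray
      I→E: E black — skip
      S gray
        S→D: D black — skip
        S→F: F is gray → back edge
Back edge found, so a cycle exists: F → H → I → S → F.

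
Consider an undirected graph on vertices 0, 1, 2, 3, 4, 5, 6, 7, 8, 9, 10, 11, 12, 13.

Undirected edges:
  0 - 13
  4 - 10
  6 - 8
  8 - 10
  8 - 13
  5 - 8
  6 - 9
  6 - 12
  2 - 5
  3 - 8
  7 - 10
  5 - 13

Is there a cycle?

Yes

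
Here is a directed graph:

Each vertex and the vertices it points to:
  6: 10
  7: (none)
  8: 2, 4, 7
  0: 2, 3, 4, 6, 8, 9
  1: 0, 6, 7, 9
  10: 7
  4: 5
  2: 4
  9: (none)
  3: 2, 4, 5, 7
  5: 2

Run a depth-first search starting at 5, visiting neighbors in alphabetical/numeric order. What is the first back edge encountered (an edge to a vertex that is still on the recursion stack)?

4->5

DFS from 5 (visiting neighbors in alphabetical/numeric order); mark gray on enter, black on exit:
5 gray
  2 gray
    4 gray
      4→5: 5 is gray → back edge
First back edge: 4 → 5.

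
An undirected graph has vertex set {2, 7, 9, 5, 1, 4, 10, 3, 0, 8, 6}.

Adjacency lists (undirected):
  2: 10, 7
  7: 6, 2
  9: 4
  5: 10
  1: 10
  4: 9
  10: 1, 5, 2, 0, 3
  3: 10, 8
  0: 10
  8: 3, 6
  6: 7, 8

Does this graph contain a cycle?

DFS, tracking each vertex's parent; an edge to a visited non-parent vertex closes a cycle.
Start from 6:
visit 6 (parent –)
  visit 7 (parent 6)
    7–6: parent, skip
    visit 2 (parent 7)
      visit 10 (parent 2)
        visit 1 (parent 10)
          1–10: parent, skip
        visit 5 (parent 10)
          5–10: parent, skip
        10–2: parent, skip
        visit 0 (parent 10)
          0–10: parent, skip
        visit 3 (parent 10)
          3–10: parent, skip
          visit 8 (parent 3)
            8–3: parent, skip
            8–6: 6 visited and ≠ parent → cycle
Cycle: 6 – 7 – 2 – 10 – 3 – 8 – 6.

Yes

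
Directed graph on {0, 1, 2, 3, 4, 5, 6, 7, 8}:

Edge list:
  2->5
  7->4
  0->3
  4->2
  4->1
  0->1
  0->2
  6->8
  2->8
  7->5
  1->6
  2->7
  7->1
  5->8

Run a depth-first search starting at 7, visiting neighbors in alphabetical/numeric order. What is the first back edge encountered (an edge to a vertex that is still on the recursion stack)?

2→7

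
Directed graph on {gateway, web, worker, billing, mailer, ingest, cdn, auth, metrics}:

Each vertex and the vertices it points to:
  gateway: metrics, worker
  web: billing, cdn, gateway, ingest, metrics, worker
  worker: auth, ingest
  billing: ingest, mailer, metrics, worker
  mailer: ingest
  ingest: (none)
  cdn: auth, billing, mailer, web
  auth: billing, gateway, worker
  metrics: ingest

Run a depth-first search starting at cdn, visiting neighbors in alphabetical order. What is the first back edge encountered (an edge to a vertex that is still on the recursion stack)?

DFS from cdn (visiting neighbors in alphabetical order); mark gray on enter, black on exit:
cdn gray
  auth gray
    billing gray
      ingest gray
      ingest black
      mailer gray
        mailer→ingest: ingest black — skip
      mailer black
      metrics gray
        metrics→ingest: ingest black — skip
      metrics black
      worker gray
        worker→auth: auth is gray → back edge
First back edge: worker → auth.

worker→auth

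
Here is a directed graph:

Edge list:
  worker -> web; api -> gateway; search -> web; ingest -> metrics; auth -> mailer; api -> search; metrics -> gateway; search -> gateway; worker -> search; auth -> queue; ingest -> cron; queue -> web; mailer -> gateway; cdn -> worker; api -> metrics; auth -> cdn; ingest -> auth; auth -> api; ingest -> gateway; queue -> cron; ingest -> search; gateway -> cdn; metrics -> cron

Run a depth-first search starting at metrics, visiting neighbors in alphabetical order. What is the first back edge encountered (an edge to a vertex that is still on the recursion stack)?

DFS from metrics (visiting neighbors in alphabetical order); mark gray on enter, black on exit:
metrics gray
  cron gray
  cron black
  gateway gray
    cdn gray
      worker gray
        search gray
          search→gateway: gateway is gray → back edge
First back edge: search → gateway.

search→gateway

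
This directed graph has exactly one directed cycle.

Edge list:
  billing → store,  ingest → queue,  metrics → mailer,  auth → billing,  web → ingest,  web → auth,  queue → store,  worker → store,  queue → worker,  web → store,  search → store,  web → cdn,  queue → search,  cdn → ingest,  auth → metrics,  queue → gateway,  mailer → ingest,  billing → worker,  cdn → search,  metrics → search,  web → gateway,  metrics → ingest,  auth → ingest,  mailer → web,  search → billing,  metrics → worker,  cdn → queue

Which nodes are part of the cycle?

DFS with gray/black marking from mailer:
mailer gray
  web gray
    ingest gray
      queue gray
        gateway gray
        gateway black
        worker gray
          store gray
          store black
        worker black
        queue→store: store black — skip
        search gray
          billing gray
            billing→worker: worker black — skip
            billing→store: store black — skip
          billing black
          search→store: store black — skip
        search black
      queue black
    ingest black
    web→gateway: gateway black — skip
    auth gray
      auth→ingest: ingest black — skip
      metrics gray
        metrics→ingest: ingest black — skip
        metrics→mailer: mailer is gray → back edge
Back edge closes the cycle mailer → web → auth → metrics → mailer; its vertices are {web, auth, mailer, metrics}.

web, auth, mailer, metrics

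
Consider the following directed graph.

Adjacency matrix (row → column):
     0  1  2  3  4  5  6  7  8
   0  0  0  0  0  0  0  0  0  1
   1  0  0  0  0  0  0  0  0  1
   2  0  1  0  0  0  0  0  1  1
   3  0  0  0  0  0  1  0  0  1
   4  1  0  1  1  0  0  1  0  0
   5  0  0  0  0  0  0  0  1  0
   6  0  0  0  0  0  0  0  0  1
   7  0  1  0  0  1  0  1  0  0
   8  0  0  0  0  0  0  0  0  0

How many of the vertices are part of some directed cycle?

5

A vertex is on a directed cycle iff it belongs to a strongly connected component of size ≥ 2 (or has a self-loop).
The vertices on cycles are {2, 3, 4, 5, 7} — 5 in total.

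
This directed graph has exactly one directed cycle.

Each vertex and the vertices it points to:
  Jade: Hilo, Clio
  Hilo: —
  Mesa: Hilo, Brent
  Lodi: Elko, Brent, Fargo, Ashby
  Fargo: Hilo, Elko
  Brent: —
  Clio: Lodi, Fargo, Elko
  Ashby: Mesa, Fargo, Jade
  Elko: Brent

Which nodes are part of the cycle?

DFS with gray/black marking from Clio:
Clio gray
  Lodi gray
    Elko gray
      Brent gray
      Brent black
    Elko black
    Lodi→Brent: Brent black — skip
    Fargo gray
      Hilo gray
      Hilo black
      Fargo→Elko: Elko black — skip
    Fargo black
    Ashby gray
      Mesa gray
        Mesa→Hilo: Hilo black — skip
        Mesa→Brent: Brent black — skip
      Mesa black
      Ashby→Fargo: Fargo black — skip
      Jade gray
        Jade→Hilo: Hilo black — skip
        Jade→Clio: Clio is gray → back edge
Back edge closes the cycle Clio → Lodi → Ashby → Jade → Clio; its vertices are {Clio, Jade, Lodi, Ashby}.

Clio, Jade, Lodi, Ashby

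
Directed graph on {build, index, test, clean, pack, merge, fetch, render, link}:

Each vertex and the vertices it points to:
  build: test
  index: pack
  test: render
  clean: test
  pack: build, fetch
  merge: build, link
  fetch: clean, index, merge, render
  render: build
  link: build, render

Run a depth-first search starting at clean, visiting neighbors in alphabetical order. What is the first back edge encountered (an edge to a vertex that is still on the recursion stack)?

DFS from clean (visiting neighbors in alphabetical order); mark gray on enter, black on exit:
clean gray
  test gray
    render gray
      build gray
        build→test: test is gray → back edge
First back edge: build → test.

build->test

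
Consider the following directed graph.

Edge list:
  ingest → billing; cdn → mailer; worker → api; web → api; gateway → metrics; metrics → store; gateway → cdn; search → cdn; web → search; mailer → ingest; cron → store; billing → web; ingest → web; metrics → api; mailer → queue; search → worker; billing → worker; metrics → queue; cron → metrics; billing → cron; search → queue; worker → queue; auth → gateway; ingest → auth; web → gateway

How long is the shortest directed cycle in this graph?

5

For each vertex v, BFS finds the shortest path from v back to v.
The shortest such closed walk is ingest → web → search → cdn → mailer → ingest, length 5.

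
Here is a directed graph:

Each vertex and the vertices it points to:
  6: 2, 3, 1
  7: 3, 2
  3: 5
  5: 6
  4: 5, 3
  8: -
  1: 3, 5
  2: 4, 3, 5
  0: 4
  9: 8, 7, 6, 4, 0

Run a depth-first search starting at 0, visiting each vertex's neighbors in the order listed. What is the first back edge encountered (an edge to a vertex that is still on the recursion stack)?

2→4

DFS from 0 (visiting each vertex's neighbors in the order listed); mark gray on enter, black on exit:
0 gray
  4 gray
    5 gray
      6 gray
        2 gray
          2→4: 4 is gray → back edge
First back edge: 2 → 4.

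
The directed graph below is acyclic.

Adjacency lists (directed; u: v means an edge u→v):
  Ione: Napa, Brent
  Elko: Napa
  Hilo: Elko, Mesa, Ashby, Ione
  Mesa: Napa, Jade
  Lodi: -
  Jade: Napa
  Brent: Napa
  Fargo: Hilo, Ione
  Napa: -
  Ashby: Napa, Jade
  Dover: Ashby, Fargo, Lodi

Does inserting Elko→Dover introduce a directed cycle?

Adding Elko→Dover creates a cycle iff Dover can already reach Elko.
Path from Dover: Dover → Fargo → Hilo → Elko.
So Dover → … → Elko → Dover is a cycle.

Yes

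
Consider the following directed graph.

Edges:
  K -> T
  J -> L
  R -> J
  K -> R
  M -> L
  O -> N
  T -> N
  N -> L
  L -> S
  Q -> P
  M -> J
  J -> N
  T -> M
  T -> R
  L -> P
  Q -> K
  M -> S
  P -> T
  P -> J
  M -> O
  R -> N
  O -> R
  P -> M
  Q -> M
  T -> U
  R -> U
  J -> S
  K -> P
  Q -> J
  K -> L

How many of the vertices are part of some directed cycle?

A vertex is on a directed cycle iff it belongs to a strongly connected component of size ≥ 2 (or has a self-loop).
The vertices on cycles are {J, L, M, N, O, P, R, T} — 8 in total.

8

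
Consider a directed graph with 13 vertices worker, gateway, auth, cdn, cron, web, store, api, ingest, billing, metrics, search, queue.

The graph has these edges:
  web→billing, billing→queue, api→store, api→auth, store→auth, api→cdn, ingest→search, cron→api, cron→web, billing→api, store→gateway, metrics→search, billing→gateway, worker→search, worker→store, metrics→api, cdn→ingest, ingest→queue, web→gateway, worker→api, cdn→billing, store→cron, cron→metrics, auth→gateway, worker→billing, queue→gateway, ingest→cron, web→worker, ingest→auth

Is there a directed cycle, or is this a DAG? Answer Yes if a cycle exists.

DFS with white/gray/black marking, starting from cdn:
cdn gray
  ingest gray
    auth gray
      gateway gray
      gateway black
    auth black
    search gray
    search black
    cron gray
      api gray
        api→auth: auth black — skip
        api→cdn: cdn is gray → back edge
Back edge found, so a cycle exists: cdn → ingest → cron → api → cdn.

Yes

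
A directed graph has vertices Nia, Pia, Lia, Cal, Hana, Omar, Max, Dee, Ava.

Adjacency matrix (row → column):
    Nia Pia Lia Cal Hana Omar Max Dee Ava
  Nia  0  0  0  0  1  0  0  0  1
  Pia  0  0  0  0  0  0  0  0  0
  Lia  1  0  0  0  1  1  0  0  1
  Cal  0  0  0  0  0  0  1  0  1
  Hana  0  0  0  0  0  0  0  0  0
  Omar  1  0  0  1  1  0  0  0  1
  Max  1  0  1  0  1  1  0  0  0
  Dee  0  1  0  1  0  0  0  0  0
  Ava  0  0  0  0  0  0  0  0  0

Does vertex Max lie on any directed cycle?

Yes

Max is on a cycle iff Max can reach itself via ≥1 edge.
Max → Omar → Cal → Max — yes.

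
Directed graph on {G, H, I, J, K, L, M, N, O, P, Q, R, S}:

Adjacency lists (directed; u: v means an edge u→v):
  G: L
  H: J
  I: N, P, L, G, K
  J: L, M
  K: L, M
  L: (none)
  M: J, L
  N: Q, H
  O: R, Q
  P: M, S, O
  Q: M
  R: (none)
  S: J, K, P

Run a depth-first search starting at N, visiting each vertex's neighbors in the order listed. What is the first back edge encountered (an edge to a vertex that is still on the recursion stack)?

J->M

DFS from N (visiting each vertex's neighbors in the order listed); mark gray on enter, black on exit:
N gray
  Q gray
    M gray
      J gray
        L gray
        L black
        J→M: M is gray → back edge
First back edge: J → M.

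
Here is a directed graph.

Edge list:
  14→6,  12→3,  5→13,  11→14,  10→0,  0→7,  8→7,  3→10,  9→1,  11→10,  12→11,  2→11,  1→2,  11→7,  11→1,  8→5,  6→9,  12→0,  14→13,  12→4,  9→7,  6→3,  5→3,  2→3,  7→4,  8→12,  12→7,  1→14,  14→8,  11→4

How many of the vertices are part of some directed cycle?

8

A vertex is on a directed cycle iff it belongs to a strongly connected component of size ≥ 2 (or has a self-loop).
The vertices on cycles are {1, 2, 6, 8, 9, 11, 12, 14} — 8 in total.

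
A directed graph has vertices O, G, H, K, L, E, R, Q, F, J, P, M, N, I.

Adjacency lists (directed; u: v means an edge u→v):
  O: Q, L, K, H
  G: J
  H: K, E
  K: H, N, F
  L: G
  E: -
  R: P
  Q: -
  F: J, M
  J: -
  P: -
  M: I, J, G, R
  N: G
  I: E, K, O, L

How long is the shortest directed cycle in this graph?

For each vertex v, BFS finds the shortest path from v back to v.
The shortest such closed walk is K → H → K, length 2.

2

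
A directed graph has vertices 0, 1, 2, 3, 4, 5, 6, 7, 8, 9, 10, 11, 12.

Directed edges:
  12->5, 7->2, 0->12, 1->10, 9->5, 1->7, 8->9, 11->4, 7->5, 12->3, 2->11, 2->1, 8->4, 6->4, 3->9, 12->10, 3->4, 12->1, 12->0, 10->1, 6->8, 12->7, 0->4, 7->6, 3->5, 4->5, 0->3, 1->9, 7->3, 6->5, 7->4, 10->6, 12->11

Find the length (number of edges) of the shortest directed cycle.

2

For each vertex v, BFS finds the shortest path from v back to v.
The shortest such closed walk is 0 → 12 → 0, length 2.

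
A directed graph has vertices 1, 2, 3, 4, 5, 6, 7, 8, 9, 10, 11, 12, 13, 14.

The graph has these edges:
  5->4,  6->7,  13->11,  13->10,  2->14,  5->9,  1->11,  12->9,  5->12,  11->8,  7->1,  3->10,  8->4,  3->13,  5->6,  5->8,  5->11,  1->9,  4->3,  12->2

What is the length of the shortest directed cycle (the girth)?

For each vertex v, BFS finds the shortest path from v back to v.
The shortest such closed walk is 8 → 4 → 3 → 13 → 11 → 8, length 5.

5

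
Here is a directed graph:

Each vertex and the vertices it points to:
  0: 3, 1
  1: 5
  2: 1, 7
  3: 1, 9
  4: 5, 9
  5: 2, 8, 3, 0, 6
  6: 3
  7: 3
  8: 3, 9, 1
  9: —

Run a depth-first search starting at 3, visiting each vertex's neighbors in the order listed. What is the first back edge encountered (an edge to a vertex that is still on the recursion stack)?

DFS from 3 (visiting each vertex's neighbors in the order listed); mark gray on enter, black on exit:
3 gray
  1 gray
    5 gray
      2 gray
        2→1: 1 is gray → back edge
First back edge: 2 → 1.

2→1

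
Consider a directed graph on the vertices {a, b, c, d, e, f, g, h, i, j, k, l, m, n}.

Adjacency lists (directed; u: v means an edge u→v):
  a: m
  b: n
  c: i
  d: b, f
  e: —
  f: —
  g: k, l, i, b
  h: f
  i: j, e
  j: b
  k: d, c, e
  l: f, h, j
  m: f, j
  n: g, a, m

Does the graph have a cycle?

DFS with white/gray/black marking, starting from f:
f gray
f black
a gray
  m gray
    m→f: f black — skip
    j gray
      b gray
        n gray
          g gray
            k gray
              d gray
                d→b: b is gray → back edge
Back edge found, so a cycle exists: b → n → g → k → d → b.

Yes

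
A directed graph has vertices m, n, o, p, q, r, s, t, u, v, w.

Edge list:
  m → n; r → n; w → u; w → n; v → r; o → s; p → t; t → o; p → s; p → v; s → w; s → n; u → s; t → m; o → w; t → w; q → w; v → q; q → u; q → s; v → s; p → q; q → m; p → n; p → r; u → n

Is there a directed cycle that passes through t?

t lies on a cycle iff there is a path from t back to itself.
Exploring from t, it never reaches itself; equivalently, its strongly connected component is a singleton.

No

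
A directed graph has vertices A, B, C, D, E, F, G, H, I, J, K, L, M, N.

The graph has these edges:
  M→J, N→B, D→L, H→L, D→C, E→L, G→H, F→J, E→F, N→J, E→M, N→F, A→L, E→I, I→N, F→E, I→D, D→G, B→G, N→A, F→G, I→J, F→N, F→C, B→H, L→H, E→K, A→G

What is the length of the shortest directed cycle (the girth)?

2

For each vertex v, BFS finds the shortest path from v back to v.
The shortest such closed walk is E → F → E, length 2.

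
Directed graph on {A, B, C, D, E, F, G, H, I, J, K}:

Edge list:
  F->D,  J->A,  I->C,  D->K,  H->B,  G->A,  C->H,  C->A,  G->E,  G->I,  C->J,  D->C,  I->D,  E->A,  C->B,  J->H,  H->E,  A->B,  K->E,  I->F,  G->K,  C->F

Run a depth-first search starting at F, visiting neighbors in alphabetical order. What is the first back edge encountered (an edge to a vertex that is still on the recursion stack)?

C->F

DFS from F (visiting neighbors in alphabetical order); mark gray on enter, black on exit:
F gray
  D gray
    C gray
      A gray
        B gray
        B black
      A black
      C→B: B black — skip
      C→F: F is gray → back edge
First back edge: C → F.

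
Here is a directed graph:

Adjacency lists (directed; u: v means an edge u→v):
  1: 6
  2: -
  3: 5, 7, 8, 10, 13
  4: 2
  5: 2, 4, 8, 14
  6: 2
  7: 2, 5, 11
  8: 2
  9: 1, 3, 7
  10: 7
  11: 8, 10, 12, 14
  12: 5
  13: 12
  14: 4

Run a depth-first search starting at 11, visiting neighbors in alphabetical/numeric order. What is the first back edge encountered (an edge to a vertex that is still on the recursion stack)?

DFS from 11 (visiting neighbors in alphabetical/numeric order); mark gray on enter, black on exit:
11 gray
  8 gray
    2 gray
    2 black
  8 black
  10 gray
    7 gray
      7→2: 2 black — skip
      5 gray
        5→2: 2 black — skip
        4 gray
          4→2: 2 black — skip
        4 black
        5→8: 8 black — skip
        14 gray
          14→4: 4 black — skip
        14 black
      5 black
      7→11: 11 is gray → back edge
First back edge: 7 → 11.

7->11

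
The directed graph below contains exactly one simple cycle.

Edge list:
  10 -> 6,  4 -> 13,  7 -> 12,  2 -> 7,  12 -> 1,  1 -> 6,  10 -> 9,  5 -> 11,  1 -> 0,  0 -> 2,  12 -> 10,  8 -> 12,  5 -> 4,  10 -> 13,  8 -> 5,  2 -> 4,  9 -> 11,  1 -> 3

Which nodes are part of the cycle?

DFS with gray/black marking from 12:
12 gray
  1 gray
    0 gray
      2 gray
        4 gray
          13 gray
          13 black
        4 black
        7 gray
          7→12: 12 is gray → back edge
Back edge closes the cycle 12 → 1 → 0 → 2 → 7 → 12; its vertices are {0, 1, 2, 7, 12}.

0, 1, 2, 7, 12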